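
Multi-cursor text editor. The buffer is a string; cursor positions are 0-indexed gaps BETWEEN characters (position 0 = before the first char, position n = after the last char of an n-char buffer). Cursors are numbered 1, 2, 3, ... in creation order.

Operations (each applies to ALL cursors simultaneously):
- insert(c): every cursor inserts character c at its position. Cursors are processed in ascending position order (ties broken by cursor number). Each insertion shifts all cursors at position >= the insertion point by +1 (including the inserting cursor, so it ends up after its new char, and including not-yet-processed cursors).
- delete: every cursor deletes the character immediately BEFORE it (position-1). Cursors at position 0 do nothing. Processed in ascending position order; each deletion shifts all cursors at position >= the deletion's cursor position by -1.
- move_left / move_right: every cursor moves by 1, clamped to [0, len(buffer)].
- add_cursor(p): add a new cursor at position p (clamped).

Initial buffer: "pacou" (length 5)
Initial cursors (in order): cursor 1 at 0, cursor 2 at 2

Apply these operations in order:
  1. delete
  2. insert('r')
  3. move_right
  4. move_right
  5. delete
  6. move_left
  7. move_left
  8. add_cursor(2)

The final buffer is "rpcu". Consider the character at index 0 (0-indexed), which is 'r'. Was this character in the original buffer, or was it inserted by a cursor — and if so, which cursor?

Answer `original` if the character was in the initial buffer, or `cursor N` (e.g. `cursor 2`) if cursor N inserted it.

After op 1 (delete): buffer="pcou" (len 4), cursors c1@0 c2@1, authorship ....
After op 2 (insert('r')): buffer="rprcou" (len 6), cursors c1@1 c2@3, authorship 1.2...
After op 3 (move_right): buffer="rprcou" (len 6), cursors c1@2 c2@4, authorship 1.2...
After op 4 (move_right): buffer="rprcou" (len 6), cursors c1@3 c2@5, authorship 1.2...
After op 5 (delete): buffer="rpcu" (len 4), cursors c1@2 c2@3, authorship 1...
After op 6 (move_left): buffer="rpcu" (len 4), cursors c1@1 c2@2, authorship 1...
After op 7 (move_left): buffer="rpcu" (len 4), cursors c1@0 c2@1, authorship 1...
After op 8 (add_cursor(2)): buffer="rpcu" (len 4), cursors c1@0 c2@1 c3@2, authorship 1...
Authorship (.=original, N=cursor N): 1 . . .
Index 0: author = 1

Answer: cursor 1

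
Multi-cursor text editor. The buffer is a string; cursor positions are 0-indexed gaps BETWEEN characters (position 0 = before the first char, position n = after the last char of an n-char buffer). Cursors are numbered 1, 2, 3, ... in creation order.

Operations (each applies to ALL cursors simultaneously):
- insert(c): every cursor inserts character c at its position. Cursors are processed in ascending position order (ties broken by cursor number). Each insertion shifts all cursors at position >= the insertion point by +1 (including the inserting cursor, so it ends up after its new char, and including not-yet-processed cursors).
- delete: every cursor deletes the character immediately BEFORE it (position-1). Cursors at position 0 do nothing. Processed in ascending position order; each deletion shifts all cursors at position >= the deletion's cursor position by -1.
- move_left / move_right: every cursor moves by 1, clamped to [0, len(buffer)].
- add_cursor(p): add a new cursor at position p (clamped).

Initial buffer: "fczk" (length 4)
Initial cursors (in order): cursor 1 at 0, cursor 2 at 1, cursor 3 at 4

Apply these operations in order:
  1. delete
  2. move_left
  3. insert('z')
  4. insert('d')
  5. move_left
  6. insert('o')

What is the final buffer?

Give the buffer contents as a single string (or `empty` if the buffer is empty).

Answer: zzdoodczodz

Derivation:
After op 1 (delete): buffer="cz" (len 2), cursors c1@0 c2@0 c3@2, authorship ..
After op 2 (move_left): buffer="cz" (len 2), cursors c1@0 c2@0 c3@1, authorship ..
After op 3 (insert('z')): buffer="zzczz" (len 5), cursors c1@2 c2@2 c3@4, authorship 12.3.
After op 4 (insert('d')): buffer="zzddczdz" (len 8), cursors c1@4 c2@4 c3@7, authorship 1212.33.
After op 5 (move_left): buffer="zzddczdz" (len 8), cursors c1@3 c2@3 c3@6, authorship 1212.33.
After op 6 (insert('o')): buffer="zzdoodczodz" (len 11), cursors c1@5 c2@5 c3@9, authorship 121122.333.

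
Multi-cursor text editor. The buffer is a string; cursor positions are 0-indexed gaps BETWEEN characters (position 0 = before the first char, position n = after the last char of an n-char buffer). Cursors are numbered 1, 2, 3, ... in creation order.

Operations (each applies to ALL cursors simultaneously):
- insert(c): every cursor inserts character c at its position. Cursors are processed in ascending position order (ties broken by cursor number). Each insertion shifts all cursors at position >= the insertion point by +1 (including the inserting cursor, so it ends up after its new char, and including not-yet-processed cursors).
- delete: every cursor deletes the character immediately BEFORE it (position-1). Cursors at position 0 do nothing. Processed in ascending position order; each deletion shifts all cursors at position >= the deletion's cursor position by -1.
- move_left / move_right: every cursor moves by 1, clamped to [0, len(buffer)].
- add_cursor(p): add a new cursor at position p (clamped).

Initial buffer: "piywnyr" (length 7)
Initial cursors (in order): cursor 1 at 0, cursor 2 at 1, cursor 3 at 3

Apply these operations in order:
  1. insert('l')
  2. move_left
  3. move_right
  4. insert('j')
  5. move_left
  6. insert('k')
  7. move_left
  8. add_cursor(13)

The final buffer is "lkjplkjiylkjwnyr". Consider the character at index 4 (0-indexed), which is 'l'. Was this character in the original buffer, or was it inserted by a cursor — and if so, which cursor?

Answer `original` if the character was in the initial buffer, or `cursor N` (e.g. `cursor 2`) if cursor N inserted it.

Answer: cursor 2

Derivation:
After op 1 (insert('l')): buffer="lpliylwnyr" (len 10), cursors c1@1 c2@3 c3@6, authorship 1.2..3....
After op 2 (move_left): buffer="lpliylwnyr" (len 10), cursors c1@0 c2@2 c3@5, authorship 1.2..3....
After op 3 (move_right): buffer="lpliylwnyr" (len 10), cursors c1@1 c2@3 c3@6, authorship 1.2..3....
After op 4 (insert('j')): buffer="ljpljiyljwnyr" (len 13), cursors c1@2 c2@5 c3@9, authorship 11.22..33....
After op 5 (move_left): buffer="ljpljiyljwnyr" (len 13), cursors c1@1 c2@4 c3@8, authorship 11.22..33....
After op 6 (insert('k')): buffer="lkjplkjiylkjwnyr" (len 16), cursors c1@2 c2@6 c3@11, authorship 111.222..333....
After op 7 (move_left): buffer="lkjplkjiylkjwnyr" (len 16), cursors c1@1 c2@5 c3@10, authorship 111.222..333....
After op 8 (add_cursor(13)): buffer="lkjplkjiylkjwnyr" (len 16), cursors c1@1 c2@5 c3@10 c4@13, authorship 111.222..333....
Authorship (.=original, N=cursor N): 1 1 1 . 2 2 2 . . 3 3 3 . . . .
Index 4: author = 2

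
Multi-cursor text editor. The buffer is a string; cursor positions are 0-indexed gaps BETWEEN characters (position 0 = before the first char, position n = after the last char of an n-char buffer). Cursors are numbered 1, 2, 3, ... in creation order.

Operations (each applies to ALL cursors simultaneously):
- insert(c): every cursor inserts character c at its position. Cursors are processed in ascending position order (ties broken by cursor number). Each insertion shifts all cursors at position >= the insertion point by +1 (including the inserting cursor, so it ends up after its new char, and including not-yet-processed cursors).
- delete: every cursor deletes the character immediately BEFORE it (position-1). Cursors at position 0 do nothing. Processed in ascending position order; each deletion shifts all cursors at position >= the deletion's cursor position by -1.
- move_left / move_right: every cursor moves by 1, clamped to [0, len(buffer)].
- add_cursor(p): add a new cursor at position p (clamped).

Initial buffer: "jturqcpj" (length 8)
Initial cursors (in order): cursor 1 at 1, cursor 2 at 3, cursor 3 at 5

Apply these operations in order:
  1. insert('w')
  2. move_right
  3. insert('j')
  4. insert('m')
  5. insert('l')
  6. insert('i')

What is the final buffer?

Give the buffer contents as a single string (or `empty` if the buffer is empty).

After op 1 (insert('w')): buffer="jwtuwrqwcpj" (len 11), cursors c1@2 c2@5 c3@8, authorship .1..2..3...
After op 2 (move_right): buffer="jwtuwrqwcpj" (len 11), cursors c1@3 c2@6 c3@9, authorship .1..2..3...
After op 3 (insert('j')): buffer="jwtjuwrjqwcjpj" (len 14), cursors c1@4 c2@8 c3@12, authorship .1.1.2.2.3.3..
After op 4 (insert('m')): buffer="jwtjmuwrjmqwcjmpj" (len 17), cursors c1@5 c2@10 c3@15, authorship .1.11.2.22.3.33..
After op 5 (insert('l')): buffer="jwtjmluwrjmlqwcjmlpj" (len 20), cursors c1@6 c2@12 c3@18, authorship .1.111.2.222.3.333..
After op 6 (insert('i')): buffer="jwtjmliuwrjmliqwcjmlipj" (len 23), cursors c1@7 c2@14 c3@21, authorship .1.1111.2.2222.3.3333..

Answer: jwtjmliuwrjmliqwcjmlipj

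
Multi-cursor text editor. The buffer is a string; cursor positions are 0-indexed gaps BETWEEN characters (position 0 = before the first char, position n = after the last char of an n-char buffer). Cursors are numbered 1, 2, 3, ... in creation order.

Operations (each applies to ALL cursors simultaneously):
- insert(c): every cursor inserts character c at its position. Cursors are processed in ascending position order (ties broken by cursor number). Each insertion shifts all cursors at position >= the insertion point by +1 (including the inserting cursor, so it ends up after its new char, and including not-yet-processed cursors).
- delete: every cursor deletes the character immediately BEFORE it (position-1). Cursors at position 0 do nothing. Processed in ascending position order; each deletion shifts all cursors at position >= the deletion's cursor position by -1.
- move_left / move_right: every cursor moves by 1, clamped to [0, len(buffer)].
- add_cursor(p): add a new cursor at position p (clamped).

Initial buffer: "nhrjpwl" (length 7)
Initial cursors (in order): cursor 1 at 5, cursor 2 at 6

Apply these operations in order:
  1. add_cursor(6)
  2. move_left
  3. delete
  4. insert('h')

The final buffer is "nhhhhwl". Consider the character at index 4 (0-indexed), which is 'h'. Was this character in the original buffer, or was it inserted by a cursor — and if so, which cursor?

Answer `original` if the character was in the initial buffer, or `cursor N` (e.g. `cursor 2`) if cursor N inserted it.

After op 1 (add_cursor(6)): buffer="nhrjpwl" (len 7), cursors c1@5 c2@6 c3@6, authorship .......
After op 2 (move_left): buffer="nhrjpwl" (len 7), cursors c1@4 c2@5 c3@5, authorship .......
After op 3 (delete): buffer="nhwl" (len 4), cursors c1@2 c2@2 c3@2, authorship ....
After op 4 (insert('h')): buffer="nhhhhwl" (len 7), cursors c1@5 c2@5 c3@5, authorship ..123..
Authorship (.=original, N=cursor N): . . 1 2 3 . .
Index 4: author = 3

Answer: cursor 3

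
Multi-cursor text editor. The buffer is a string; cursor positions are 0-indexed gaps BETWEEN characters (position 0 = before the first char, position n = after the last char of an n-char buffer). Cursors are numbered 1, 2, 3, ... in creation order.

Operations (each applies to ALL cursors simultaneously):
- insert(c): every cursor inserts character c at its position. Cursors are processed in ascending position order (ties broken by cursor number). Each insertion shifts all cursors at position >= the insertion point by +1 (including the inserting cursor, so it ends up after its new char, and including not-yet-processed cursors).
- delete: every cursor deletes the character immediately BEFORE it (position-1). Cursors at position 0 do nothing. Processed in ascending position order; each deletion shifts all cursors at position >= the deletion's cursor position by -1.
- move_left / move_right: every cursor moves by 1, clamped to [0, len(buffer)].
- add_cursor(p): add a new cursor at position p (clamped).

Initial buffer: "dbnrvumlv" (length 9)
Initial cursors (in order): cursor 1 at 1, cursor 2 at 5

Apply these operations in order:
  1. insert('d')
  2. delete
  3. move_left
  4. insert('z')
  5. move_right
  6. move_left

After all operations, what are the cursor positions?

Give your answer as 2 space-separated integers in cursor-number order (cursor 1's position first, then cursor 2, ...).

Answer: 1 6

Derivation:
After op 1 (insert('d')): buffer="ddbnrvdumlv" (len 11), cursors c1@2 c2@7, authorship .1....2....
After op 2 (delete): buffer="dbnrvumlv" (len 9), cursors c1@1 c2@5, authorship .........
After op 3 (move_left): buffer="dbnrvumlv" (len 9), cursors c1@0 c2@4, authorship .........
After op 4 (insert('z')): buffer="zdbnrzvumlv" (len 11), cursors c1@1 c2@6, authorship 1....2.....
After op 5 (move_right): buffer="zdbnrzvumlv" (len 11), cursors c1@2 c2@7, authorship 1....2.....
After op 6 (move_left): buffer="zdbnrzvumlv" (len 11), cursors c1@1 c2@6, authorship 1....2.....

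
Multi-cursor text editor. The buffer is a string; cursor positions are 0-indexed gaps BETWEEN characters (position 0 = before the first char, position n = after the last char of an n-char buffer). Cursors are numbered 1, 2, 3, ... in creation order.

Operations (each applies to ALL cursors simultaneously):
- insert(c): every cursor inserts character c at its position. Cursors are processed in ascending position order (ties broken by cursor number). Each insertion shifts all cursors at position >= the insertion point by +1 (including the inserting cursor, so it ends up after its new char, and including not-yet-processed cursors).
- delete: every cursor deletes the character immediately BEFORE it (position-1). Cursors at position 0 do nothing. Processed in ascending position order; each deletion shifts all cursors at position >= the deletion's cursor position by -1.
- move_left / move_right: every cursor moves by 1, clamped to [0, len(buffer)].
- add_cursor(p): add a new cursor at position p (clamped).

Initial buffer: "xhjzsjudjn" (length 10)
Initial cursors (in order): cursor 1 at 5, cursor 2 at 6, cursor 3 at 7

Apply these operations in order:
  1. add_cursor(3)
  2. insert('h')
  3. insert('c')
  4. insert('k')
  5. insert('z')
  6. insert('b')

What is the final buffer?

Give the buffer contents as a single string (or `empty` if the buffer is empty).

After op 1 (add_cursor(3)): buffer="xhjzsjudjn" (len 10), cursors c4@3 c1@5 c2@6 c3@7, authorship ..........
After op 2 (insert('h')): buffer="xhjhzshjhuhdjn" (len 14), cursors c4@4 c1@7 c2@9 c3@11, authorship ...4..1.2.3...
After op 3 (insert('c')): buffer="xhjhczshcjhcuhcdjn" (len 18), cursors c4@5 c1@9 c2@12 c3@15, authorship ...44..11.22.33...
After op 4 (insert('k')): buffer="xhjhckzshckjhckuhckdjn" (len 22), cursors c4@6 c1@11 c2@15 c3@19, authorship ...444..111.222.333...
After op 5 (insert('z')): buffer="xhjhckzzshckzjhckzuhckzdjn" (len 26), cursors c4@7 c1@13 c2@18 c3@23, authorship ...4444..1111.2222.3333...
After op 6 (insert('b')): buffer="xhjhckzbzshckzbjhckzbuhckzbdjn" (len 30), cursors c4@8 c1@15 c2@21 c3@27, authorship ...44444..11111.22222.33333...

Answer: xhjhckzbzshckzbjhckzbuhckzbdjn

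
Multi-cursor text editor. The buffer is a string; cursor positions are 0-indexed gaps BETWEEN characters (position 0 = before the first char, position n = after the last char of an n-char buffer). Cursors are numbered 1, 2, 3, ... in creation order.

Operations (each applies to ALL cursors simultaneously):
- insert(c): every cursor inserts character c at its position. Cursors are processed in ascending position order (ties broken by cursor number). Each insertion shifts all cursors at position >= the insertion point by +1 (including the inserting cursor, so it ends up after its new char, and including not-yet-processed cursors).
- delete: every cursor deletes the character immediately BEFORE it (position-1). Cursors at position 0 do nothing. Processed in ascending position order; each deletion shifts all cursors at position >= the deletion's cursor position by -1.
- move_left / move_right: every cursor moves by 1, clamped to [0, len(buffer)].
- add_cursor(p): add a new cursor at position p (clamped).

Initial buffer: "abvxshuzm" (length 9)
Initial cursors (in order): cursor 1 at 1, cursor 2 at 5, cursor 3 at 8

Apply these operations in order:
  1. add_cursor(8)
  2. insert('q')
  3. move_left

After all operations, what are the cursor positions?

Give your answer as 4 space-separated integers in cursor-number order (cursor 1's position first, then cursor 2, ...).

After op 1 (add_cursor(8)): buffer="abvxshuzm" (len 9), cursors c1@1 c2@5 c3@8 c4@8, authorship .........
After op 2 (insert('q')): buffer="aqbvxsqhuzqqm" (len 13), cursors c1@2 c2@7 c3@12 c4@12, authorship .1....2...34.
After op 3 (move_left): buffer="aqbvxsqhuzqqm" (len 13), cursors c1@1 c2@6 c3@11 c4@11, authorship .1....2...34.

Answer: 1 6 11 11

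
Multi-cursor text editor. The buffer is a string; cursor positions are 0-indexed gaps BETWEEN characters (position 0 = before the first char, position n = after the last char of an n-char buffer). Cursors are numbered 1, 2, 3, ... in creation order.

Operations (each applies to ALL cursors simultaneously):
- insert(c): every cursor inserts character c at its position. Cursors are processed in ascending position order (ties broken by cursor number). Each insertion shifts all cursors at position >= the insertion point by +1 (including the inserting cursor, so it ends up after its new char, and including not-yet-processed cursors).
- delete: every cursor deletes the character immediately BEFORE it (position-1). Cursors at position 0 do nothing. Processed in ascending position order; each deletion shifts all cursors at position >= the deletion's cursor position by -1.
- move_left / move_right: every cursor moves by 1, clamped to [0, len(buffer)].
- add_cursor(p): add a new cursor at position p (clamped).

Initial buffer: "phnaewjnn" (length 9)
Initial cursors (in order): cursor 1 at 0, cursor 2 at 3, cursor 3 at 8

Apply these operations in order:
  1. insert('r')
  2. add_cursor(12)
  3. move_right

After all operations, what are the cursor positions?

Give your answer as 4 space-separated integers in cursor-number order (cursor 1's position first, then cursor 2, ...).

Answer: 2 6 12 12

Derivation:
After op 1 (insert('r')): buffer="rphnraewjnrn" (len 12), cursors c1@1 c2@5 c3@11, authorship 1...2.....3.
After op 2 (add_cursor(12)): buffer="rphnraewjnrn" (len 12), cursors c1@1 c2@5 c3@11 c4@12, authorship 1...2.....3.
After op 3 (move_right): buffer="rphnraewjnrn" (len 12), cursors c1@2 c2@6 c3@12 c4@12, authorship 1...2.....3.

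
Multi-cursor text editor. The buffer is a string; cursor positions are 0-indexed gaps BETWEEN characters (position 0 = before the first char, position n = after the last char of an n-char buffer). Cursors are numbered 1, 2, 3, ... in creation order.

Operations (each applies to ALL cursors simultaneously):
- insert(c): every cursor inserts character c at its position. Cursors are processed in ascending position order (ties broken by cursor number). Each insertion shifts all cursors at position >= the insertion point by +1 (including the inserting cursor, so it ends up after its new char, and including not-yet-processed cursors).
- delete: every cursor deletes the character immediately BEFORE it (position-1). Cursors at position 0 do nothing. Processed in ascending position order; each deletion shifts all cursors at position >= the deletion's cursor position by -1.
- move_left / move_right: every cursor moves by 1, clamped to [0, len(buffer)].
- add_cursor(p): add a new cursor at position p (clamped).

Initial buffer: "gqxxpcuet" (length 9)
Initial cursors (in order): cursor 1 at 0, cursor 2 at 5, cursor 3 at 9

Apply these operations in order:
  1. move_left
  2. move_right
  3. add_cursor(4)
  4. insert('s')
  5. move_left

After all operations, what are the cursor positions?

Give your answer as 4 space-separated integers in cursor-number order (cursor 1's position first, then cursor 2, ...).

After op 1 (move_left): buffer="gqxxpcuet" (len 9), cursors c1@0 c2@4 c3@8, authorship .........
After op 2 (move_right): buffer="gqxxpcuet" (len 9), cursors c1@1 c2@5 c3@9, authorship .........
After op 3 (add_cursor(4)): buffer="gqxxpcuet" (len 9), cursors c1@1 c4@4 c2@5 c3@9, authorship .........
After op 4 (insert('s')): buffer="gsqxxspscuets" (len 13), cursors c1@2 c4@6 c2@8 c3@13, authorship .1...4.2....3
After op 5 (move_left): buffer="gsqxxspscuets" (len 13), cursors c1@1 c4@5 c2@7 c3@12, authorship .1...4.2....3

Answer: 1 7 12 5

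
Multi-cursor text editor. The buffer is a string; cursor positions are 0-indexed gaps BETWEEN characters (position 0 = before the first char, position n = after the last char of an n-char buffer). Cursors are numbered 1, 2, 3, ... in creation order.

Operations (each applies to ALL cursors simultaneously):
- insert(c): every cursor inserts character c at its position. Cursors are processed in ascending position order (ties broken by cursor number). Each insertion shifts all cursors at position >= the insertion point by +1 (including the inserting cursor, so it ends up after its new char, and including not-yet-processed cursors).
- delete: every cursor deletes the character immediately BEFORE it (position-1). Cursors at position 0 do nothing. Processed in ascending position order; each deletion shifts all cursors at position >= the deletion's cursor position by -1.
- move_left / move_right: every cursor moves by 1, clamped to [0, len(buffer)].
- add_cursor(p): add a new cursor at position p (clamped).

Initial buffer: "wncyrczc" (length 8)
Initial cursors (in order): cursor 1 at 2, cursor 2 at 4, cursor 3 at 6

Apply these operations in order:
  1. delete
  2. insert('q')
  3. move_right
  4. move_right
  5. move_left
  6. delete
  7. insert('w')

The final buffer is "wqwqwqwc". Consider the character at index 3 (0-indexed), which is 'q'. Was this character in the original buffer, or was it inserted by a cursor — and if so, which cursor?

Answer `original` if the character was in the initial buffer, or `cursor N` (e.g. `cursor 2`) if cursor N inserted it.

Answer: cursor 2

Derivation:
After op 1 (delete): buffer="wcrzc" (len 5), cursors c1@1 c2@2 c3@3, authorship .....
After op 2 (insert('q')): buffer="wqcqrqzc" (len 8), cursors c1@2 c2@4 c3@6, authorship .1.2.3..
After op 3 (move_right): buffer="wqcqrqzc" (len 8), cursors c1@3 c2@5 c3@7, authorship .1.2.3..
After op 4 (move_right): buffer="wqcqrqzc" (len 8), cursors c1@4 c2@6 c3@8, authorship .1.2.3..
After op 5 (move_left): buffer="wqcqrqzc" (len 8), cursors c1@3 c2@5 c3@7, authorship .1.2.3..
After op 6 (delete): buffer="wqqqc" (len 5), cursors c1@2 c2@3 c3@4, authorship .123.
After op 7 (insert('w')): buffer="wqwqwqwc" (len 8), cursors c1@3 c2@5 c3@7, authorship .112233.
Authorship (.=original, N=cursor N): . 1 1 2 2 3 3 .
Index 3: author = 2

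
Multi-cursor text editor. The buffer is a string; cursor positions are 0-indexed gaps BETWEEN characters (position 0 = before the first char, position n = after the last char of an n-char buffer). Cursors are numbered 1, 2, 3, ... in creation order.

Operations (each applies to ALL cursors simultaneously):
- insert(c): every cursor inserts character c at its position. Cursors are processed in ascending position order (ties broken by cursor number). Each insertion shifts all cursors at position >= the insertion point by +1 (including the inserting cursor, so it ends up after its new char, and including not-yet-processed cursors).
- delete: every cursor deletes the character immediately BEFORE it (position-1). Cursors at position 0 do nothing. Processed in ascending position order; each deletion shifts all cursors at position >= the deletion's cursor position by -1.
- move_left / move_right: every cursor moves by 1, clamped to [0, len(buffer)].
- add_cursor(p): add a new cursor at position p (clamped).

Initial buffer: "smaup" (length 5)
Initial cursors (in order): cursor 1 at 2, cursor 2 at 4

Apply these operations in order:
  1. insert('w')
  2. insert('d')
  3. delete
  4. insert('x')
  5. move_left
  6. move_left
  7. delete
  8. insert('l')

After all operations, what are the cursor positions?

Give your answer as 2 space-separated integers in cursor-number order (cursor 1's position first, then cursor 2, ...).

Answer: 2 6

Derivation:
After op 1 (insert('w')): buffer="smwauwp" (len 7), cursors c1@3 c2@6, authorship ..1..2.
After op 2 (insert('d')): buffer="smwdauwdp" (len 9), cursors c1@4 c2@8, authorship ..11..22.
After op 3 (delete): buffer="smwauwp" (len 7), cursors c1@3 c2@6, authorship ..1..2.
After op 4 (insert('x')): buffer="smwxauwxp" (len 9), cursors c1@4 c2@8, authorship ..11..22.
After op 5 (move_left): buffer="smwxauwxp" (len 9), cursors c1@3 c2@7, authorship ..11..22.
After op 6 (move_left): buffer="smwxauwxp" (len 9), cursors c1@2 c2@6, authorship ..11..22.
After op 7 (delete): buffer="swxawxp" (len 7), cursors c1@1 c2@4, authorship .11.22.
After op 8 (insert('l')): buffer="slwxalwxp" (len 9), cursors c1@2 c2@6, authorship .111.222.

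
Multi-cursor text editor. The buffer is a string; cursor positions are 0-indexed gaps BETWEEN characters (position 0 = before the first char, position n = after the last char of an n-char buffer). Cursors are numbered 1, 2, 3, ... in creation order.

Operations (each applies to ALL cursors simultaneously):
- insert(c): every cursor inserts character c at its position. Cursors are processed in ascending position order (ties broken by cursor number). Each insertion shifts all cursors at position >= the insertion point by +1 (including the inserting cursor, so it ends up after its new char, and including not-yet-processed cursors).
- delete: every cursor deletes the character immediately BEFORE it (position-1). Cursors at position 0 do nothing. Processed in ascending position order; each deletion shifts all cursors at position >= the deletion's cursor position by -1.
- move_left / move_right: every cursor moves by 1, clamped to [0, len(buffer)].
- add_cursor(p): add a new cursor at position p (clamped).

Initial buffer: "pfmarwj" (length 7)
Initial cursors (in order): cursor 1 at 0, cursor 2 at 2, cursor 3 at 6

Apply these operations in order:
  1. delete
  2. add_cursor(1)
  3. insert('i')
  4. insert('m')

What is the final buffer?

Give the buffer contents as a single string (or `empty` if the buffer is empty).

Answer: impiimmmarimj

Derivation:
After op 1 (delete): buffer="pmarj" (len 5), cursors c1@0 c2@1 c3@4, authorship .....
After op 2 (add_cursor(1)): buffer="pmarj" (len 5), cursors c1@0 c2@1 c4@1 c3@4, authorship .....
After op 3 (insert('i')): buffer="ipiimarij" (len 9), cursors c1@1 c2@4 c4@4 c3@8, authorship 1.24...3.
After op 4 (insert('m')): buffer="impiimmmarimj" (len 13), cursors c1@2 c2@7 c4@7 c3@12, authorship 11.2424...33.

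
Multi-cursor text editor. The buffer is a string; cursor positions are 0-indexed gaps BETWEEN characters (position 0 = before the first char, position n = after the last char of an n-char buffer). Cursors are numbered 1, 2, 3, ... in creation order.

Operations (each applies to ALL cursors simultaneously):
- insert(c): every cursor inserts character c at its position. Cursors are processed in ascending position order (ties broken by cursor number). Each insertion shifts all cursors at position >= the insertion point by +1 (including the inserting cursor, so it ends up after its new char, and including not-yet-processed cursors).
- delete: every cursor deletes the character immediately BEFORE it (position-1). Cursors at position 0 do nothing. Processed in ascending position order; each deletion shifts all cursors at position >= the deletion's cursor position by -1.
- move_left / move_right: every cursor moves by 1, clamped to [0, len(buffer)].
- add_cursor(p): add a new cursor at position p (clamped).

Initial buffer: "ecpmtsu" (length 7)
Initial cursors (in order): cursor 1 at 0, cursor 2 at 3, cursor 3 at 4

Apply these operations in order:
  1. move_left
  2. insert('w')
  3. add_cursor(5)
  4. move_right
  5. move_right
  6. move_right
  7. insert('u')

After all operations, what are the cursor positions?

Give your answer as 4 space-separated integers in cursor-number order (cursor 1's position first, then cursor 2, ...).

After op 1 (move_left): buffer="ecpmtsu" (len 7), cursors c1@0 c2@2 c3@3, authorship .......
After op 2 (insert('w')): buffer="wecwpwmtsu" (len 10), cursors c1@1 c2@4 c3@6, authorship 1..2.3....
After op 3 (add_cursor(5)): buffer="wecwpwmtsu" (len 10), cursors c1@1 c2@4 c4@5 c3@6, authorship 1..2.3....
After op 4 (move_right): buffer="wecwpwmtsu" (len 10), cursors c1@2 c2@5 c4@6 c3@7, authorship 1..2.3....
After op 5 (move_right): buffer="wecwpwmtsu" (len 10), cursors c1@3 c2@6 c4@7 c3@8, authorship 1..2.3....
After op 6 (move_right): buffer="wecwpwmtsu" (len 10), cursors c1@4 c2@7 c4@8 c3@9, authorship 1..2.3....
After op 7 (insert('u')): buffer="wecwupwmutusuu" (len 14), cursors c1@5 c2@9 c4@11 c3@13, authorship 1..21.3.2.4.3.

Answer: 5 9 13 11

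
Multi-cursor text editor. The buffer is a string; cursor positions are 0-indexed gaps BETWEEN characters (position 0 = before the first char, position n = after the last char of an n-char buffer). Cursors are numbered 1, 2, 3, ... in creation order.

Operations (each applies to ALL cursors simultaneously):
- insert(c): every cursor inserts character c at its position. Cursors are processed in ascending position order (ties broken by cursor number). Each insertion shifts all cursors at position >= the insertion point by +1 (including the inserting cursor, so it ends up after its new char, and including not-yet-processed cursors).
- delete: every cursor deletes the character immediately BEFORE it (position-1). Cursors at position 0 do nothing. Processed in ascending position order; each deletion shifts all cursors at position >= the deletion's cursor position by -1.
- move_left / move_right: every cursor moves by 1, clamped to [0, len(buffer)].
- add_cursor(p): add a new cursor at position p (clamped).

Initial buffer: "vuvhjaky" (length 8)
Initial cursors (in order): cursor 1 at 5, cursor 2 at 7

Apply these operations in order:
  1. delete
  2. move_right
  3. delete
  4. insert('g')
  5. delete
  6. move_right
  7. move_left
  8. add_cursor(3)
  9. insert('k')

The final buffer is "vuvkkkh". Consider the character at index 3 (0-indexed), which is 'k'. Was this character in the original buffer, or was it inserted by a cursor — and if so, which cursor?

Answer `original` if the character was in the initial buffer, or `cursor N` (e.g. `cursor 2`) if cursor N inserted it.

Answer: cursor 1

Derivation:
After op 1 (delete): buffer="vuvhay" (len 6), cursors c1@4 c2@5, authorship ......
After op 2 (move_right): buffer="vuvhay" (len 6), cursors c1@5 c2@6, authorship ......
After op 3 (delete): buffer="vuvh" (len 4), cursors c1@4 c2@4, authorship ....
After op 4 (insert('g')): buffer="vuvhgg" (len 6), cursors c1@6 c2@6, authorship ....12
After op 5 (delete): buffer="vuvh" (len 4), cursors c1@4 c2@4, authorship ....
After op 6 (move_right): buffer="vuvh" (len 4), cursors c1@4 c2@4, authorship ....
After op 7 (move_left): buffer="vuvh" (len 4), cursors c1@3 c2@3, authorship ....
After op 8 (add_cursor(3)): buffer="vuvh" (len 4), cursors c1@3 c2@3 c3@3, authorship ....
After op 9 (insert('k')): buffer="vuvkkkh" (len 7), cursors c1@6 c2@6 c3@6, authorship ...123.
Authorship (.=original, N=cursor N): . . . 1 2 3 .
Index 3: author = 1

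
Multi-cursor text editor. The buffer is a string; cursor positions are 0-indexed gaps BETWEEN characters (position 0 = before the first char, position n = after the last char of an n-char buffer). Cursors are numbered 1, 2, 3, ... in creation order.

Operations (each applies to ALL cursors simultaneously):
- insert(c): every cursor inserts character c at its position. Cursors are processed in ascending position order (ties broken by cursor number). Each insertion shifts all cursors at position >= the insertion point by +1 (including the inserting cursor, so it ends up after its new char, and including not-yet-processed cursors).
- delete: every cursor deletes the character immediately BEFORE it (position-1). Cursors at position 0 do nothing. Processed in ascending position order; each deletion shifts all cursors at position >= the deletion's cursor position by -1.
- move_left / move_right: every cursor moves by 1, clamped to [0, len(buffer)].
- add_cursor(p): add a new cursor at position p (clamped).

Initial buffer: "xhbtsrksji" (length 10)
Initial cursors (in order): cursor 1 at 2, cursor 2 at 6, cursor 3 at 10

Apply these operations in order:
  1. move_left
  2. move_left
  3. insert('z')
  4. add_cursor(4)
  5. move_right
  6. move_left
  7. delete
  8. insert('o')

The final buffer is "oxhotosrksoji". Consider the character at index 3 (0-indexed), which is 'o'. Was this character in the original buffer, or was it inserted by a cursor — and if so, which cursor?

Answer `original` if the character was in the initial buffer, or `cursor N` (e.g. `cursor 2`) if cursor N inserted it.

Answer: cursor 4

Derivation:
After op 1 (move_left): buffer="xhbtsrksji" (len 10), cursors c1@1 c2@5 c3@9, authorship ..........
After op 2 (move_left): buffer="xhbtsrksji" (len 10), cursors c1@0 c2@4 c3@8, authorship ..........
After op 3 (insert('z')): buffer="zxhbtzsrkszji" (len 13), cursors c1@1 c2@6 c3@11, authorship 1....2....3..
After op 4 (add_cursor(4)): buffer="zxhbtzsrkszji" (len 13), cursors c1@1 c4@4 c2@6 c3@11, authorship 1....2....3..
After op 5 (move_right): buffer="zxhbtzsrkszji" (len 13), cursors c1@2 c4@5 c2@7 c3@12, authorship 1....2....3..
After op 6 (move_left): buffer="zxhbtzsrkszji" (len 13), cursors c1@1 c4@4 c2@6 c3@11, authorship 1....2....3..
After op 7 (delete): buffer="xhtsrksji" (len 9), cursors c1@0 c4@2 c2@3 c3@7, authorship .........
After op 8 (insert('o')): buffer="oxhotosrksoji" (len 13), cursors c1@1 c4@4 c2@6 c3@11, authorship 1..4.2....3..
Authorship (.=original, N=cursor N): 1 . . 4 . 2 . . . . 3 . .
Index 3: author = 4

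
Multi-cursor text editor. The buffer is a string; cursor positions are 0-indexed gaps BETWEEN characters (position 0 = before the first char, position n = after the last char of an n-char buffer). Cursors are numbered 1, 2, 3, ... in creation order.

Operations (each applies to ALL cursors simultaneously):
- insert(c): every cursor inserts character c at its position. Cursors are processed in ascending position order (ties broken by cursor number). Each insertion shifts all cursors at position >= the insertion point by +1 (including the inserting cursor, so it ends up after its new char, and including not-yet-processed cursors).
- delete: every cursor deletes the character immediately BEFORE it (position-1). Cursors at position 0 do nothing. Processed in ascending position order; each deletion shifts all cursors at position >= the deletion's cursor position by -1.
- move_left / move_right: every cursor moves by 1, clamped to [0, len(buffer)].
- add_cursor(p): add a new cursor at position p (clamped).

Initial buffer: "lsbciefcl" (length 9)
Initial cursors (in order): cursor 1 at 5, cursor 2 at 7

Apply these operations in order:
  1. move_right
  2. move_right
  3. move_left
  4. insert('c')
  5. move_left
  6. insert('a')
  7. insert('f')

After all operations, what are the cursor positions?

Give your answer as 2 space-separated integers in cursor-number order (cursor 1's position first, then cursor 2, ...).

Answer: 8 13

Derivation:
After op 1 (move_right): buffer="lsbciefcl" (len 9), cursors c1@6 c2@8, authorship .........
After op 2 (move_right): buffer="lsbciefcl" (len 9), cursors c1@7 c2@9, authorship .........
After op 3 (move_left): buffer="lsbciefcl" (len 9), cursors c1@6 c2@8, authorship .........
After op 4 (insert('c')): buffer="lsbciecfccl" (len 11), cursors c1@7 c2@10, authorship ......1..2.
After op 5 (move_left): buffer="lsbciecfccl" (len 11), cursors c1@6 c2@9, authorship ......1..2.
After op 6 (insert('a')): buffer="lsbcieacfcacl" (len 13), cursors c1@7 c2@11, authorship ......11..22.
After op 7 (insert('f')): buffer="lsbcieafcfcafcl" (len 15), cursors c1@8 c2@13, authorship ......111..222.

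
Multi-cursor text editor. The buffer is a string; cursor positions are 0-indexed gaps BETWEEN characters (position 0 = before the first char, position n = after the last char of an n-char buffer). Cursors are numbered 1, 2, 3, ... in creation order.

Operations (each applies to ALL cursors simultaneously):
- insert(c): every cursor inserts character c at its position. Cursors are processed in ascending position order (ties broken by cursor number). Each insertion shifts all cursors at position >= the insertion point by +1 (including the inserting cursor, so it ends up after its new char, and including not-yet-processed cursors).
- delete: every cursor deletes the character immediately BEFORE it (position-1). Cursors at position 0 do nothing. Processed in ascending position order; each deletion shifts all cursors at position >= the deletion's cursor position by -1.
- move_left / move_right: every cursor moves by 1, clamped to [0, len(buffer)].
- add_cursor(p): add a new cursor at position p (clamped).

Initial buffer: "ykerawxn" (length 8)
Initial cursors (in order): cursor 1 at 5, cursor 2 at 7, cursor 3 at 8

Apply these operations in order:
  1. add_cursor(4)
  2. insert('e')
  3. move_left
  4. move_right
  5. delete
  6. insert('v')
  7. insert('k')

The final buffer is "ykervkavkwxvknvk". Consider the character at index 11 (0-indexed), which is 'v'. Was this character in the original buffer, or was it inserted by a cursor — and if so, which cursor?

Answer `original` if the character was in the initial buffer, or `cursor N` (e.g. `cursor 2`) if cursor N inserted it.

After op 1 (add_cursor(4)): buffer="ykerawxn" (len 8), cursors c4@4 c1@5 c2@7 c3@8, authorship ........
After op 2 (insert('e')): buffer="ykereaewxene" (len 12), cursors c4@5 c1@7 c2@10 c3@12, authorship ....4.1..2.3
After op 3 (move_left): buffer="ykereaewxene" (len 12), cursors c4@4 c1@6 c2@9 c3@11, authorship ....4.1..2.3
After op 4 (move_right): buffer="ykereaewxene" (len 12), cursors c4@5 c1@7 c2@10 c3@12, authorship ....4.1..2.3
After op 5 (delete): buffer="ykerawxn" (len 8), cursors c4@4 c1@5 c2@7 c3@8, authorship ........
After op 6 (insert('v')): buffer="ykervavwxvnv" (len 12), cursors c4@5 c1@7 c2@10 c3@12, authorship ....4.1..2.3
After op 7 (insert('k')): buffer="ykervkavkwxvknvk" (len 16), cursors c4@6 c1@9 c2@13 c3@16, authorship ....44.11..22.33
Authorship (.=original, N=cursor N): . . . . 4 4 . 1 1 . . 2 2 . 3 3
Index 11: author = 2

Answer: cursor 2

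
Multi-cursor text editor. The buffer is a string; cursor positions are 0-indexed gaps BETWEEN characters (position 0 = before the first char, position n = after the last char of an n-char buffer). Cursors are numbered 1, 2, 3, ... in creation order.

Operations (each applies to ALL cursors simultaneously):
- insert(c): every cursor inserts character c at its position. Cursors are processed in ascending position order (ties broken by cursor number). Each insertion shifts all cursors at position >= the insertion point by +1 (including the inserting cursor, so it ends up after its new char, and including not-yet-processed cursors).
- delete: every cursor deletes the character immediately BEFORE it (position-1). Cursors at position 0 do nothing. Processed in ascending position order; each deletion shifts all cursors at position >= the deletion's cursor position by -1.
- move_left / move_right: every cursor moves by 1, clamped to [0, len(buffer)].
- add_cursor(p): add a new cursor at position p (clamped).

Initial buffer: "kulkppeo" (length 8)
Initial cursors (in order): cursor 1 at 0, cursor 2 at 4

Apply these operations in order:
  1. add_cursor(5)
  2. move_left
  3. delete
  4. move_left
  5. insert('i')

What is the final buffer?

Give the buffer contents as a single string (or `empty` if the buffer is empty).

Answer: ikiiuppeo

Derivation:
After op 1 (add_cursor(5)): buffer="kulkppeo" (len 8), cursors c1@0 c2@4 c3@5, authorship ........
After op 2 (move_left): buffer="kulkppeo" (len 8), cursors c1@0 c2@3 c3@4, authorship ........
After op 3 (delete): buffer="kuppeo" (len 6), cursors c1@0 c2@2 c3@2, authorship ......
After op 4 (move_left): buffer="kuppeo" (len 6), cursors c1@0 c2@1 c3@1, authorship ......
After op 5 (insert('i')): buffer="ikiiuppeo" (len 9), cursors c1@1 c2@4 c3@4, authorship 1.23.....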